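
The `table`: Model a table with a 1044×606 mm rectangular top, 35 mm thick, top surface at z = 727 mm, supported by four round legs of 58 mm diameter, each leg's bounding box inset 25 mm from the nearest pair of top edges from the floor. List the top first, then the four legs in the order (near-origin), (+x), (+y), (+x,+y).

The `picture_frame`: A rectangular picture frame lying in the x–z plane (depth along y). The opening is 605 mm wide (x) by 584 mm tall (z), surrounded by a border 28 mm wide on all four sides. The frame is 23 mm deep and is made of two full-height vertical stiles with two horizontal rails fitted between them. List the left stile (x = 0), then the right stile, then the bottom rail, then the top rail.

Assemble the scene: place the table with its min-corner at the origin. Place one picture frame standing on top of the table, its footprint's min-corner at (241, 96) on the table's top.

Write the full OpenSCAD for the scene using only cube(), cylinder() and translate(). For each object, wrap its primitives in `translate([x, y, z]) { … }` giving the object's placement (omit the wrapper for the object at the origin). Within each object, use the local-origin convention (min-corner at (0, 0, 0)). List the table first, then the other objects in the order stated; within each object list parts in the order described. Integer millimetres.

translate([0, 0, 692]) cube([1044, 606, 35]);
translate([54, 54, 0]) cylinder(h = 692, r = 29);
translate([990, 54, 0]) cylinder(h = 692, r = 29);
translate([54, 552, 0]) cylinder(h = 692, r = 29);
translate([990, 552, 0]) cylinder(h = 692, r = 29);
translate([241, 96, 727]) {
  cube([28, 23, 640]);
  translate([633, 0, 0]) cube([28, 23, 640]);
  translate([28, 0, 0]) cube([605, 23, 28]);
  translate([28, 0, 612]) cube([605, 23, 28]);
}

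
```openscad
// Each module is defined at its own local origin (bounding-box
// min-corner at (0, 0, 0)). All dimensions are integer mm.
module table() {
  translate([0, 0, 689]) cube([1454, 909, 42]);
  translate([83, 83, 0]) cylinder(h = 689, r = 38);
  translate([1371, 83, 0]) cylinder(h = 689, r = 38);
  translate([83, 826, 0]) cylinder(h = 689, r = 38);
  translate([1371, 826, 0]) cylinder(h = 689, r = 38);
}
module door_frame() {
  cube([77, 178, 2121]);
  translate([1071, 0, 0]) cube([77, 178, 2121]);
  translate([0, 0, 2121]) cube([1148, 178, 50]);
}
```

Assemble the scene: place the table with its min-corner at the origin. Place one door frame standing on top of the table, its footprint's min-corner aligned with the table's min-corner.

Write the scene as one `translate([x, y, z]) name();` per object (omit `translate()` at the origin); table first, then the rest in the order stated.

table();
translate([0, 0, 731]) door_frame();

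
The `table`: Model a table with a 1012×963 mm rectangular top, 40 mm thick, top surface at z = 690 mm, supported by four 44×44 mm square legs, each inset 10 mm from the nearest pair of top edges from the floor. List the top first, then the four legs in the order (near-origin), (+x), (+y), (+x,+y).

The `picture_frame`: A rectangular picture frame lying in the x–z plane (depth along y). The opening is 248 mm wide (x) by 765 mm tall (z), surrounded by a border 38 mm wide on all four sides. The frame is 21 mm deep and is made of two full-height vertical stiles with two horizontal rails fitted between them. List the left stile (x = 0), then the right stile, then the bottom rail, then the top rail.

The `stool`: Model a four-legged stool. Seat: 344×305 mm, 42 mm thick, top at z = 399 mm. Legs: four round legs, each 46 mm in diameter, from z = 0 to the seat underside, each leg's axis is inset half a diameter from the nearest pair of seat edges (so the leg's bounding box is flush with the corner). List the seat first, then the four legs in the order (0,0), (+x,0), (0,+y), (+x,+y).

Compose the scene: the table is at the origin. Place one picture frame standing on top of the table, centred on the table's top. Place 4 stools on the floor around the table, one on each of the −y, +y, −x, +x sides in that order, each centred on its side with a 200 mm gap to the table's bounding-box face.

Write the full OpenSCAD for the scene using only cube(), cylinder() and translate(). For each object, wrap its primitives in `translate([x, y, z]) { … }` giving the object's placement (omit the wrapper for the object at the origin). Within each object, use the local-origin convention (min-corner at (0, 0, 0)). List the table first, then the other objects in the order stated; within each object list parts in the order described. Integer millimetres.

translate([0, 0, 650]) cube([1012, 963, 40]);
translate([10, 10, 0]) cube([44, 44, 650]);
translate([958, 10, 0]) cube([44, 44, 650]);
translate([10, 909, 0]) cube([44, 44, 650]);
translate([958, 909, 0]) cube([44, 44, 650]);
translate([344, 471, 690]) {
  cube([38, 21, 841]);
  translate([286, 0, 0]) cube([38, 21, 841]);
  translate([38, 0, 0]) cube([248, 21, 38]);
  translate([38, 0, 803]) cube([248, 21, 38]);
}
translate([334, -505, 0]) {
  translate([0, 0, 357]) cube([344, 305, 42]);
  translate([23, 23, 0]) cylinder(h = 357, r = 23);
  translate([321, 23, 0]) cylinder(h = 357, r = 23);
  translate([23, 282, 0]) cylinder(h = 357, r = 23);
  translate([321, 282, 0]) cylinder(h = 357, r = 23);
}
translate([334, 1163, 0]) {
  translate([0, 0, 357]) cube([344, 305, 42]);
  translate([23, 23, 0]) cylinder(h = 357, r = 23);
  translate([321, 23, 0]) cylinder(h = 357, r = 23);
  translate([23, 282, 0]) cylinder(h = 357, r = 23);
  translate([321, 282, 0]) cylinder(h = 357, r = 23);
}
translate([-544, 329, 0]) {
  translate([0, 0, 357]) cube([344, 305, 42]);
  translate([23, 23, 0]) cylinder(h = 357, r = 23);
  translate([321, 23, 0]) cylinder(h = 357, r = 23);
  translate([23, 282, 0]) cylinder(h = 357, r = 23);
  translate([321, 282, 0]) cylinder(h = 357, r = 23);
}
translate([1212, 329, 0]) {
  translate([0, 0, 357]) cube([344, 305, 42]);
  translate([23, 23, 0]) cylinder(h = 357, r = 23);
  translate([321, 23, 0]) cylinder(h = 357, r = 23);
  translate([23, 282, 0]) cylinder(h = 357, r = 23);
  translate([321, 282, 0]) cylinder(h = 357, r = 23);
}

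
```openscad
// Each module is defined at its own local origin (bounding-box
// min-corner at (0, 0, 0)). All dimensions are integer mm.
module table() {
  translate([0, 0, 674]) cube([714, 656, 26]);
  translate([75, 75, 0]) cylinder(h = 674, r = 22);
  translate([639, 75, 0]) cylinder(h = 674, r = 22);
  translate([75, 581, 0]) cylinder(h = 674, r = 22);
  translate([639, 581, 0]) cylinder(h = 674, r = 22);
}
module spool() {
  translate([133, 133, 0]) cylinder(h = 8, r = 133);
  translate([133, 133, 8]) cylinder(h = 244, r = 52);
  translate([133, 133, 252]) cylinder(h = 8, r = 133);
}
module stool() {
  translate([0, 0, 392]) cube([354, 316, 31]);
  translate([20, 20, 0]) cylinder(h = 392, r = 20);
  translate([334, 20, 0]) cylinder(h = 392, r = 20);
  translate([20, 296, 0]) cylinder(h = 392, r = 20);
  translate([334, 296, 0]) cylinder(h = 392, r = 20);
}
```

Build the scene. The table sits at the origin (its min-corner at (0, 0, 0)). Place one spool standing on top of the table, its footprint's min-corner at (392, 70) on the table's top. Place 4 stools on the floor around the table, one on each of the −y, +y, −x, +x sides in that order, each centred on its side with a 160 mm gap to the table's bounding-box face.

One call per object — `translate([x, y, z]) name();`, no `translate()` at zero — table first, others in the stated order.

table();
translate([392, 70, 700]) spool();
translate([180, -476, 0]) stool();
translate([180, 816, 0]) stool();
translate([-514, 170, 0]) stool();
translate([874, 170, 0]) stool();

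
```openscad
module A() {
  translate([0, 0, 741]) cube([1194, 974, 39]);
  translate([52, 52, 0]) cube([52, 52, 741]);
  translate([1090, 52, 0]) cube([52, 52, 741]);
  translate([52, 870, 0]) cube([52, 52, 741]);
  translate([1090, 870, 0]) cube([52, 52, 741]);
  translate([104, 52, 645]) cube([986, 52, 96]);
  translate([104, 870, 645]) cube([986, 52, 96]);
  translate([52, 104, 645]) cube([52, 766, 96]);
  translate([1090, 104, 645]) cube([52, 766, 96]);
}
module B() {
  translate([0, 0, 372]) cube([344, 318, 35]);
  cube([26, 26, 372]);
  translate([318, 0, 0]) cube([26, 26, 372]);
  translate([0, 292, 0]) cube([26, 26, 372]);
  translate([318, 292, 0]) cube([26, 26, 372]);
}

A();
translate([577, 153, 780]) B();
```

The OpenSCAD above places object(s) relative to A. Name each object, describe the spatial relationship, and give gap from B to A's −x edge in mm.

A is a table. B is a stool. The stool is on top of the table. The gap from the stool to the table's −x edge is 577 mm.

The stool's min-x is at 577; the table's min-x is 0; gap = 577 mm.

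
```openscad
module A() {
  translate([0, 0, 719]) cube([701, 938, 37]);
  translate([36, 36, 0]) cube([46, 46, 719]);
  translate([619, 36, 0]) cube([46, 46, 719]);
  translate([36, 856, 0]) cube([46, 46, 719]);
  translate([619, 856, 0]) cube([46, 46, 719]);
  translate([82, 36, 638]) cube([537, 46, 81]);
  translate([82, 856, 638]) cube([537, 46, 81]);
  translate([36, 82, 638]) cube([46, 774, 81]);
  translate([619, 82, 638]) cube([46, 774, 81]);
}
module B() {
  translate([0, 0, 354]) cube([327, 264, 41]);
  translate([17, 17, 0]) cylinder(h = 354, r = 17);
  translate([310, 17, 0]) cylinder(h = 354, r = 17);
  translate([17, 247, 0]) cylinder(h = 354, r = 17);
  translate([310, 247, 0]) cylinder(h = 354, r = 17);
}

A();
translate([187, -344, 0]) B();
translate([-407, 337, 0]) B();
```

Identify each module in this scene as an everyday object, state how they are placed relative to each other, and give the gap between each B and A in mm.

A is a table. B is a stool. Two stools sit around the table at the −y, −x sides. The gap between each stool and the table is 80 mm.

Each stool's nearest face is 80 mm from the table's bounding box.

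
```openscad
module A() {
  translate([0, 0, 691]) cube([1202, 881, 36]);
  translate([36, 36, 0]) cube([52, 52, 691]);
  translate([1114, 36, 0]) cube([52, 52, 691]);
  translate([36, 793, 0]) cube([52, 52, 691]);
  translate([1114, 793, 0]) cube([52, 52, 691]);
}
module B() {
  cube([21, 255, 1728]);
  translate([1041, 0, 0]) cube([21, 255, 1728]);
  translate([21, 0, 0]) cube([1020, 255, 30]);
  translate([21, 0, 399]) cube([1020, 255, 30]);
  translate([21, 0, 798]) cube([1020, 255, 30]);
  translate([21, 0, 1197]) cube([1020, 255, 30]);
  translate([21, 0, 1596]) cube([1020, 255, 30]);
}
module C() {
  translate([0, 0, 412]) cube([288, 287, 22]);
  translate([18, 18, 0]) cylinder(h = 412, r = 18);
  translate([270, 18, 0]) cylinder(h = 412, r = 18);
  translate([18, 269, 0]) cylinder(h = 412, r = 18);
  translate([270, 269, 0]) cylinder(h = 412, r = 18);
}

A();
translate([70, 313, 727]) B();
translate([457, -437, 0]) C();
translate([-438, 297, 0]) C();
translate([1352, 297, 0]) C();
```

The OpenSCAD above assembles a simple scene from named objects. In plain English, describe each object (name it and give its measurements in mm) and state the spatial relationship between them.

A is a rectangular dining table. The top is 1202×881×36 mm with its upper surface at z = 727 mm. It stands on four 52×52 mm square legs, each inset 36 mm from the nearest pair of top edges, running from the floor to the underside of the top.

B is a bookshelf 1062 mm wide overall, 255 mm deep and 1728 mm tall. The two sides are 21 mm thick vertical panels. 5 horizontal shelves of 30 mm thickness span between the inner faces of the sides; the lowest shelf sits on the floor and shelves are stacked with a clear vertical gap of 369 mm between each pair.

C is a four-legged stool. The seat is 288×287 mm, 22 mm thick, top at z = 434 mm. It stands on four round legs, each 36 mm in diameter, from z = 0 to the seat underside, each leg's axis is inset half a diameter from the nearest pair of seat edges (so the leg's bounding box is flush with the corner).

The bookshelf is on top of the table, centred. Three stools sit around the table at the −y, −x, +x sides.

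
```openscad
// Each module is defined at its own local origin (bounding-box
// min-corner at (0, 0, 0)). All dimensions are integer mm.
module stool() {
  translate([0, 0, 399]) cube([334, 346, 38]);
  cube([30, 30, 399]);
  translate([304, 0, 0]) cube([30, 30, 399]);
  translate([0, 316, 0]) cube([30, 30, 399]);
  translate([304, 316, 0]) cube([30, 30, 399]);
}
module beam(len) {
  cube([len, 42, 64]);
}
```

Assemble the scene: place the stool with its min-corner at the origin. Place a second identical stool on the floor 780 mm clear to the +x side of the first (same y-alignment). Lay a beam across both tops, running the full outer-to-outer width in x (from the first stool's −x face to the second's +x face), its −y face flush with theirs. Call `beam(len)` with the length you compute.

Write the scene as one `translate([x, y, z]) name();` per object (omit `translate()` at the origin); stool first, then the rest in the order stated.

stool();
translate([1114, 0, 0]) stool();
translate([0, 0, 437]) beam(1448);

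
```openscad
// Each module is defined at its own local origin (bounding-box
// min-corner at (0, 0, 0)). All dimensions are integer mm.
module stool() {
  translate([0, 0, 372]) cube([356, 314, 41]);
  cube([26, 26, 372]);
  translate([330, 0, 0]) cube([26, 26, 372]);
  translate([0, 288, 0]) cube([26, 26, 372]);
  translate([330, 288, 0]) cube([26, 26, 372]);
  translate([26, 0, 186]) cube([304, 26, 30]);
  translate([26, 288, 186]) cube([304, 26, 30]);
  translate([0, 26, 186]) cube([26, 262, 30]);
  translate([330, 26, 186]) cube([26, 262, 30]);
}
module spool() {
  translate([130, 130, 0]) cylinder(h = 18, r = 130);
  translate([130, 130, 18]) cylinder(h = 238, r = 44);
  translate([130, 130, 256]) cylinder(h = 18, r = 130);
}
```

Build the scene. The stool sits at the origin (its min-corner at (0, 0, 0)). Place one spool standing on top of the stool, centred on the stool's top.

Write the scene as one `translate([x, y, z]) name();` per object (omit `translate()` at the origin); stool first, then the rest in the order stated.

stool();
translate([48, 27, 413]) spool();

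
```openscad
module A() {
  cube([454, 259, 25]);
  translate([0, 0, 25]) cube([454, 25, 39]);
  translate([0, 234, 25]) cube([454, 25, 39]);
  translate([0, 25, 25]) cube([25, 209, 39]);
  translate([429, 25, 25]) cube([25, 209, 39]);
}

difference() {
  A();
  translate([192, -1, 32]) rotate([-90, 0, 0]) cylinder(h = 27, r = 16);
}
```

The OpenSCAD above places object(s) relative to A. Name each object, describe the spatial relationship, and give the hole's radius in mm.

A is an open box. The open box has a circular hole through its front wall. The hole's radius is 16 mm.

The subtracted cylinder has r = 16 mm.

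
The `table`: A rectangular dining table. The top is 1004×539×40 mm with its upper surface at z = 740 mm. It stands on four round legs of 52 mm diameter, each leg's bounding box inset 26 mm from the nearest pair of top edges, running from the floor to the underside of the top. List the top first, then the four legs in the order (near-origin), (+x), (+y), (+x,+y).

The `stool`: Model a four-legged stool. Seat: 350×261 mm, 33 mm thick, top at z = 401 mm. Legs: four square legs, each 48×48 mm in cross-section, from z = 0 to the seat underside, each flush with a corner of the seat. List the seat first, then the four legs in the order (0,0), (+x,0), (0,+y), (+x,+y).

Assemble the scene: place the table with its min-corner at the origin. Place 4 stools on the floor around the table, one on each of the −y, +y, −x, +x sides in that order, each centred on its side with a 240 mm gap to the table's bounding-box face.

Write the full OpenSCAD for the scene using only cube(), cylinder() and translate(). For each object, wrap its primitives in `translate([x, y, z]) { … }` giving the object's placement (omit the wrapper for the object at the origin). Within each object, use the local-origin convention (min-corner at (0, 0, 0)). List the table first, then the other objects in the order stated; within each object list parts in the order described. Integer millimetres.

translate([0, 0, 700]) cube([1004, 539, 40]);
translate([52, 52, 0]) cylinder(h = 700, r = 26);
translate([952, 52, 0]) cylinder(h = 700, r = 26);
translate([52, 487, 0]) cylinder(h = 700, r = 26);
translate([952, 487, 0]) cylinder(h = 700, r = 26);
translate([327, -501, 0]) {
  translate([0, 0, 368]) cube([350, 261, 33]);
  cube([48, 48, 368]);
  translate([302, 0, 0]) cube([48, 48, 368]);
  translate([0, 213, 0]) cube([48, 48, 368]);
  translate([302, 213, 0]) cube([48, 48, 368]);
}
translate([327, 779, 0]) {
  translate([0, 0, 368]) cube([350, 261, 33]);
  cube([48, 48, 368]);
  translate([302, 0, 0]) cube([48, 48, 368]);
  translate([0, 213, 0]) cube([48, 48, 368]);
  translate([302, 213, 0]) cube([48, 48, 368]);
}
translate([-590, 139, 0]) {
  translate([0, 0, 368]) cube([350, 261, 33]);
  cube([48, 48, 368]);
  translate([302, 0, 0]) cube([48, 48, 368]);
  translate([0, 213, 0]) cube([48, 48, 368]);
  translate([302, 213, 0]) cube([48, 48, 368]);
}
translate([1244, 139, 0]) {
  translate([0, 0, 368]) cube([350, 261, 33]);
  cube([48, 48, 368]);
  translate([302, 0, 0]) cube([48, 48, 368]);
  translate([0, 213, 0]) cube([48, 48, 368]);
  translate([302, 213, 0]) cube([48, 48, 368]);
}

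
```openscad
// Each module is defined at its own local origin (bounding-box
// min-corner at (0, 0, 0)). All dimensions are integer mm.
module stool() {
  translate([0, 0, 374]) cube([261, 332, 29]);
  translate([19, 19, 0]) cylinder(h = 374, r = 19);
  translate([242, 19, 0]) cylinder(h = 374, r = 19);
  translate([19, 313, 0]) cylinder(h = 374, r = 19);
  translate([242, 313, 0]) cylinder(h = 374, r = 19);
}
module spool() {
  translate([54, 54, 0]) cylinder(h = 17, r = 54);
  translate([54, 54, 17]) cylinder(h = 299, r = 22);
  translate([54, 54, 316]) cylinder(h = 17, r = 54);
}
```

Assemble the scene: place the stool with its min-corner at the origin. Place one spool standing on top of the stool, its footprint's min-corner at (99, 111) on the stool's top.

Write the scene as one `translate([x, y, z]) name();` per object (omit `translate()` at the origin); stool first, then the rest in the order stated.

stool();
translate([99, 111, 403]) spool();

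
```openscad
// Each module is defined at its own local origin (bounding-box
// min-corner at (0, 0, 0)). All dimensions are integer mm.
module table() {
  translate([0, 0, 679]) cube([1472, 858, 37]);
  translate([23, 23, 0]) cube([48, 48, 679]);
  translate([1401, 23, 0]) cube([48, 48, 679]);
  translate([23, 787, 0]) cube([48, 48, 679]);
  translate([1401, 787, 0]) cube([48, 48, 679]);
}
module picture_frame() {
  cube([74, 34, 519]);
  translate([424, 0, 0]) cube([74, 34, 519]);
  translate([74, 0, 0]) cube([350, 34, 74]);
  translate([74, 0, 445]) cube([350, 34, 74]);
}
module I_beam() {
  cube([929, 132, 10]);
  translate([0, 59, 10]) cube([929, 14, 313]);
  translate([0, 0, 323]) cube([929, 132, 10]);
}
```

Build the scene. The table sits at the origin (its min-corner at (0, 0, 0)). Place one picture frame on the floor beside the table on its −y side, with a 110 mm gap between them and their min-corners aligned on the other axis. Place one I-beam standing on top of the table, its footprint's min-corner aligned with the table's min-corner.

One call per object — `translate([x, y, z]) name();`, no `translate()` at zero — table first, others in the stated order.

table();
translate([0, -144, 0]) picture_frame();
translate([0, 0, 716]) I_beam();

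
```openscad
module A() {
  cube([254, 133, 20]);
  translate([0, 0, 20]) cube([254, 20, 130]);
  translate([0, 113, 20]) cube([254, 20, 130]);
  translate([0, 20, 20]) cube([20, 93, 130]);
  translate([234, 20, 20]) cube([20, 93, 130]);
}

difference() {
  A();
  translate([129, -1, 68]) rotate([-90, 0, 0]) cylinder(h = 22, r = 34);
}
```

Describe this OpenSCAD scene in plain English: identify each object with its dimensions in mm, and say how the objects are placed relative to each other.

A is an open-topped rectangular box: outside dimensions 254×133×150 mm, with a uniform wall and base thickness of 20 mm. The base is a full 254×133 slab on the floor; four walls sit on top of the base. The front and back walls (the −y and +y sides) span the full width; the two side walls fit between them.

The open box has a circular hole of radius 34 mm through its front wall, centred at (x = 129, z = 68).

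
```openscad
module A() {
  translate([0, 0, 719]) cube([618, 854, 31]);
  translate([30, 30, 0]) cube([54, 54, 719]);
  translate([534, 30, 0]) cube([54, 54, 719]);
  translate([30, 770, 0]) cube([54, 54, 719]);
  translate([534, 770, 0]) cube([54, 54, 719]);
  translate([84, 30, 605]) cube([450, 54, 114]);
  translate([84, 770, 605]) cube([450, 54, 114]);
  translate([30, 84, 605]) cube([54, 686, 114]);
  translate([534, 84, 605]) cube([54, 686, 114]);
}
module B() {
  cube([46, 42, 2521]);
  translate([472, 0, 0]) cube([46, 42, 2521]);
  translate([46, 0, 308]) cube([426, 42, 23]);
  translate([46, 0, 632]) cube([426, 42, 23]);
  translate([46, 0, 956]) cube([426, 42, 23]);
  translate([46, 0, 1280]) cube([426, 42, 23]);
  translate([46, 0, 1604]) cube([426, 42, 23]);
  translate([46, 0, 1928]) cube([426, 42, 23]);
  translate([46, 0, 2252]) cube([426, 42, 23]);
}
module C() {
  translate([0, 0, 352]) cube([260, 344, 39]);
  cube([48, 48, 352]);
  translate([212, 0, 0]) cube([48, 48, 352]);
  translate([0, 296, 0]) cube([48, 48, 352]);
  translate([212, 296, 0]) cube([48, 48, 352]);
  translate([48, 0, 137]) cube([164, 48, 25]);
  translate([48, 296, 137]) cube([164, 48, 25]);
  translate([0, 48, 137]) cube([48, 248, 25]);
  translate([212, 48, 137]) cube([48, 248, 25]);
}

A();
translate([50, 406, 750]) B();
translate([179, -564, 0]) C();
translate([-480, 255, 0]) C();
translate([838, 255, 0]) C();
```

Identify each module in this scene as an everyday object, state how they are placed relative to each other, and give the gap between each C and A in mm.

A is a table. B is a ladder. C is a stool. The ladder is on top of the table, centred. Three stools sit around the table at the −y, −x, +x sides. The gap between each stool and the table is 220 mm.

Each stool's nearest face is 220 mm from the table's bounding box.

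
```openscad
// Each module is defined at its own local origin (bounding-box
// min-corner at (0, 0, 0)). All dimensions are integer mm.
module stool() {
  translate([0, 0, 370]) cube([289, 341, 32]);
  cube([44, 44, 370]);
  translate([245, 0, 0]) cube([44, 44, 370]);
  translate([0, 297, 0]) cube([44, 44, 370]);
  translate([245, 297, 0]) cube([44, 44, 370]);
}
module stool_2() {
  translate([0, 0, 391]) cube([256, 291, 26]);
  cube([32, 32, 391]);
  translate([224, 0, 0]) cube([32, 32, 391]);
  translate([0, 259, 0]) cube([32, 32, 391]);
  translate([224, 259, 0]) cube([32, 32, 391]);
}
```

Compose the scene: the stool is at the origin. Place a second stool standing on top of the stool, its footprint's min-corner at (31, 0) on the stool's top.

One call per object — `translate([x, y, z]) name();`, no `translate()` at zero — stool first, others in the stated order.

stool();
translate([31, 0, 402]) stool_2();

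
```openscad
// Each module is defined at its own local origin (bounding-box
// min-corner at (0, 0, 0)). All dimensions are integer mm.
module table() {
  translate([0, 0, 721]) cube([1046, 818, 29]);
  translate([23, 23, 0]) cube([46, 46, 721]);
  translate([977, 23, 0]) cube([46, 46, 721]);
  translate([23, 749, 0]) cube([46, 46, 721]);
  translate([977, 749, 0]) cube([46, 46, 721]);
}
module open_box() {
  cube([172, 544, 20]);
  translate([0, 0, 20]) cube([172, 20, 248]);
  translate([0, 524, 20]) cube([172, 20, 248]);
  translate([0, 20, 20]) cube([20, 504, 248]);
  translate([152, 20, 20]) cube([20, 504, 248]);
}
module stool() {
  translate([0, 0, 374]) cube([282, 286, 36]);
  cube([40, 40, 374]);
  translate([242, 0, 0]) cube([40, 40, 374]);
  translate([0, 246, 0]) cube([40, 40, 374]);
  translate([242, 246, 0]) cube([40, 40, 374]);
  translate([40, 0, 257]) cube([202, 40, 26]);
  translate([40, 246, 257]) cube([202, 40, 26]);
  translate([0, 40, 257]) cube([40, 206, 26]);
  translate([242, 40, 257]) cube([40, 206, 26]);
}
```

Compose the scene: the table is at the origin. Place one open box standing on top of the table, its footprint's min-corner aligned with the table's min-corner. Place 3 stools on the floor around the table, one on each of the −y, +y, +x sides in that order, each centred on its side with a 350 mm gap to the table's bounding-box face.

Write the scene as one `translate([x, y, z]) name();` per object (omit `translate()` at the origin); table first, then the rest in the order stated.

table();
translate([0, 0, 750]) open_box();
translate([382, -636, 0]) stool();
translate([382, 1168, 0]) stool();
translate([1396, 266, 0]) stool();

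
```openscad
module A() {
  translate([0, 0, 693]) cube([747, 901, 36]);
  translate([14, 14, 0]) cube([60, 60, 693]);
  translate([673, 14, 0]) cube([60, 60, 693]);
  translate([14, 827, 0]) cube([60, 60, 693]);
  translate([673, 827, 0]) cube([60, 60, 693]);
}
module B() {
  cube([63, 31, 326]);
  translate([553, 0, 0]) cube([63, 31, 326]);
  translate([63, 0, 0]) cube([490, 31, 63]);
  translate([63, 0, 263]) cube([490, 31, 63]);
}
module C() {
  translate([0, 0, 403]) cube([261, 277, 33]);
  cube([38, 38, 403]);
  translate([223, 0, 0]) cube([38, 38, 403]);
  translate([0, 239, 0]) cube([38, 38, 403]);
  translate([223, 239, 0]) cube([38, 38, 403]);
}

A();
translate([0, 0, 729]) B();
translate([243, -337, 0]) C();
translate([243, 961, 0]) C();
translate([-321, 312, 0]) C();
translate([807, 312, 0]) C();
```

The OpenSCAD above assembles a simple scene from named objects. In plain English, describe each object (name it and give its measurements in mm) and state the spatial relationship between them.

A is a table: top 747 mm (x) × 901 mm (y), 36 mm thick, upper face at z = 729 mm, on four 60×60 mm square legs, each inset 14 mm from the nearest pair of top edges, running from z = 0 to the bottom of the top.

B is a picture frame with a 490×200 mm rectangular opening (x by z) and a uniform 63 mm border on every side. Frame depth is 31 mm along y. It is built from two vertical stiles running the full outside height and two horizontal rails spanning the gap between the stiles.

C is a simple wooden stool: a rectangular seat 261 mm (x) by 277 mm (y), 33 mm thick, top face at z = 436 mm, on four square legs, each 38×38 mm in cross-section. The legs rest on z = 0, each flush with a corner of the seat.

The picture frame is on top of the table. Four stools sit around the table at the −y, +y, −x, +x sides.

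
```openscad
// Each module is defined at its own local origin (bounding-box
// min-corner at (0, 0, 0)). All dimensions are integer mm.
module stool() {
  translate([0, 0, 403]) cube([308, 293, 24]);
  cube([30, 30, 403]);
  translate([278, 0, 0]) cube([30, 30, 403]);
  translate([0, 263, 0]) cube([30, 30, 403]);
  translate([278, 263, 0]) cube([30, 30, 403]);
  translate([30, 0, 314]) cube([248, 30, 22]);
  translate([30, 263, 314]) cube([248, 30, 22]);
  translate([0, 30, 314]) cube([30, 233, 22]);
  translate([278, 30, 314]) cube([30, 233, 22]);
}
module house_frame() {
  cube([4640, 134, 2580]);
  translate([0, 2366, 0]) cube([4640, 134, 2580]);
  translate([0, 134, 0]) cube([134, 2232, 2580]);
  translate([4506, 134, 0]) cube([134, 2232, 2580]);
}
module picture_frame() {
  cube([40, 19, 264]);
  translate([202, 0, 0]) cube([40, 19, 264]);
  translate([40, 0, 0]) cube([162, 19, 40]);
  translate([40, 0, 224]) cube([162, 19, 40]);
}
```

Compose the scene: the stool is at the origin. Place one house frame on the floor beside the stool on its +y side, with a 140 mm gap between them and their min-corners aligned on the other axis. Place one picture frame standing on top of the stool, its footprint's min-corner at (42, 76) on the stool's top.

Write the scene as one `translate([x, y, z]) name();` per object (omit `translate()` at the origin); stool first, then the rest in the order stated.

stool();
translate([0, 433, 0]) house_frame();
translate([42, 76, 427]) picture_frame();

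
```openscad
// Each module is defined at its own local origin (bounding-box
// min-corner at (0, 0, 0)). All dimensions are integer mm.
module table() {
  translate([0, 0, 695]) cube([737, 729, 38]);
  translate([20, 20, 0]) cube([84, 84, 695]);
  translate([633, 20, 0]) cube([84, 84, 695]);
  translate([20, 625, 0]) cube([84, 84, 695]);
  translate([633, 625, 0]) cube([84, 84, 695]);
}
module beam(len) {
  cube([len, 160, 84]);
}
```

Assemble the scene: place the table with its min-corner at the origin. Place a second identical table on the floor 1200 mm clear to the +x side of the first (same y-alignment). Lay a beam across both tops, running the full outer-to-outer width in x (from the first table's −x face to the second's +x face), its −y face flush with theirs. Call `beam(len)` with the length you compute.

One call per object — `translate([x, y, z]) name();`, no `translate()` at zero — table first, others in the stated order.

table();
translate([1937, 0, 0]) table();
translate([0, 0, 733]) beam(2674);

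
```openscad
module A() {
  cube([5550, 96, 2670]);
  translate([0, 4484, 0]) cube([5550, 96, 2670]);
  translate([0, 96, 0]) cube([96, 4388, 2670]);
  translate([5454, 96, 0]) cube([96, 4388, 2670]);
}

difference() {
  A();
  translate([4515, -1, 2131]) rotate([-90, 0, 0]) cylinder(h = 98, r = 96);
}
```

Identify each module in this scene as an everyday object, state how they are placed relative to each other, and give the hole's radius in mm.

The subtracted cylinder has r = 96 mm.

A is a house frame. The house frame has a circular hole through its front wall. The hole's radius is 96 mm.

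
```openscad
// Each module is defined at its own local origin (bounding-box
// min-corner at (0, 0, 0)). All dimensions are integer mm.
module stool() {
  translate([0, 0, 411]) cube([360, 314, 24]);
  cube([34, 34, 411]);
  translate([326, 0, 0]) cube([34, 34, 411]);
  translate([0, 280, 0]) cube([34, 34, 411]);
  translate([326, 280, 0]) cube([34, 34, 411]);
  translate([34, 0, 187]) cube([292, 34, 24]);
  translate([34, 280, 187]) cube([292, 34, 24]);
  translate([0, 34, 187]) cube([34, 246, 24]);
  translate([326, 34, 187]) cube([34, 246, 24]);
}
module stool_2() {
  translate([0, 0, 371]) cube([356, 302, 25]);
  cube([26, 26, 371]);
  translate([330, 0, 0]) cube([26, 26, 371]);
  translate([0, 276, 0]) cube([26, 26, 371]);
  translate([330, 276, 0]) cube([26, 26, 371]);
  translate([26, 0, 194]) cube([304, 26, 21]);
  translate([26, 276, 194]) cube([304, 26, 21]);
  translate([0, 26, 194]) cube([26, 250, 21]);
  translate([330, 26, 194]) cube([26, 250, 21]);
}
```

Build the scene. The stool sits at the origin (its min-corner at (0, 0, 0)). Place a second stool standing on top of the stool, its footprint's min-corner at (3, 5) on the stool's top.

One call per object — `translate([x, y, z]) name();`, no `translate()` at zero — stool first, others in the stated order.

stool();
translate([3, 5, 435]) stool_2();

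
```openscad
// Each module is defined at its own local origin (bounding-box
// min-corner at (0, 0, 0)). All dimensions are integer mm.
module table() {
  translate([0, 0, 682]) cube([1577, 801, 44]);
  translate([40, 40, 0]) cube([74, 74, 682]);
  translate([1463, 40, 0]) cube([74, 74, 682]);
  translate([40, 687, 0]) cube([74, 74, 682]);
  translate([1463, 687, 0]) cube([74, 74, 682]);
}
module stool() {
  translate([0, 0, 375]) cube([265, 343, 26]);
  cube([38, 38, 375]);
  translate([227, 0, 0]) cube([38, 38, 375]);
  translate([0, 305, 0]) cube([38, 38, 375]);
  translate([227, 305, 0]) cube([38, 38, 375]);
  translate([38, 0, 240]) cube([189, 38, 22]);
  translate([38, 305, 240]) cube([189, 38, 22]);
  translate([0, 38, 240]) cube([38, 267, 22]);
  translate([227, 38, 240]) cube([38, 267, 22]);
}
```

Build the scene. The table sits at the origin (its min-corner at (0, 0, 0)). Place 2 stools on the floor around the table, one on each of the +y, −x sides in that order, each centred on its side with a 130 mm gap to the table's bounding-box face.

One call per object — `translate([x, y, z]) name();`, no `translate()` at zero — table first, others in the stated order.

table();
translate([656, 931, 0]) stool();
translate([-395, 229, 0]) stool();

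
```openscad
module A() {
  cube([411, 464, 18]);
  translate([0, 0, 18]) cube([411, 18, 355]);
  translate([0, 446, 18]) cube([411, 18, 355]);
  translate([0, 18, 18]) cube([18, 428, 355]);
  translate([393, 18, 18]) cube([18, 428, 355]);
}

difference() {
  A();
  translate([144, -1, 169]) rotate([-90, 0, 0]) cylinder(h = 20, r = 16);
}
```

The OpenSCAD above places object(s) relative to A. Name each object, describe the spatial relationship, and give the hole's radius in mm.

The subtracted cylinder has r = 16 mm.

A is an open box. The open box has a circular hole through its front wall. The hole's radius is 16 mm.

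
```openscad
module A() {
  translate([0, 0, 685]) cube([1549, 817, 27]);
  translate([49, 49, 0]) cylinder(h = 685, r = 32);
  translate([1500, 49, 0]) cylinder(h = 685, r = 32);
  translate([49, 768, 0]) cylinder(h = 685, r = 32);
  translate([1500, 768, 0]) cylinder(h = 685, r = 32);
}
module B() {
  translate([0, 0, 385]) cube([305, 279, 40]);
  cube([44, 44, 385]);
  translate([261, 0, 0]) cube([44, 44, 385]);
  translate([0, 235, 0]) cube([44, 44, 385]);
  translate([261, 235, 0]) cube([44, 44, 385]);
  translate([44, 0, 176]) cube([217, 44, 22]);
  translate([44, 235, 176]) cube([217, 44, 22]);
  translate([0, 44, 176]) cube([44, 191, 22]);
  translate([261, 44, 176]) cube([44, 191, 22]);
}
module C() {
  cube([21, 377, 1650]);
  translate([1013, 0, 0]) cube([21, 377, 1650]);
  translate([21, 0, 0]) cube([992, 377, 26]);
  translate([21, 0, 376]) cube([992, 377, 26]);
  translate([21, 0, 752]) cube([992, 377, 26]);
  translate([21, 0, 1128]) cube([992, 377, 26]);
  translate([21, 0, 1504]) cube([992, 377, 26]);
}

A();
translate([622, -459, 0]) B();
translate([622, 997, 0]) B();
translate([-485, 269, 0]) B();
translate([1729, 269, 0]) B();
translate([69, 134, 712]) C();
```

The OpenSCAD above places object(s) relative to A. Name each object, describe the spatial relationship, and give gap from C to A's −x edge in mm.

The bookshelf's min-x is at 69; the table's min-x is 0; gap = 69 mm.

A is a table. B is a stool. C is a bookshelf. Four stools sit around the table at the −y, +y, −x, +x sides. The bookshelf is on top of the table. The gap from the bookshelf to the table's −x edge is 69 mm.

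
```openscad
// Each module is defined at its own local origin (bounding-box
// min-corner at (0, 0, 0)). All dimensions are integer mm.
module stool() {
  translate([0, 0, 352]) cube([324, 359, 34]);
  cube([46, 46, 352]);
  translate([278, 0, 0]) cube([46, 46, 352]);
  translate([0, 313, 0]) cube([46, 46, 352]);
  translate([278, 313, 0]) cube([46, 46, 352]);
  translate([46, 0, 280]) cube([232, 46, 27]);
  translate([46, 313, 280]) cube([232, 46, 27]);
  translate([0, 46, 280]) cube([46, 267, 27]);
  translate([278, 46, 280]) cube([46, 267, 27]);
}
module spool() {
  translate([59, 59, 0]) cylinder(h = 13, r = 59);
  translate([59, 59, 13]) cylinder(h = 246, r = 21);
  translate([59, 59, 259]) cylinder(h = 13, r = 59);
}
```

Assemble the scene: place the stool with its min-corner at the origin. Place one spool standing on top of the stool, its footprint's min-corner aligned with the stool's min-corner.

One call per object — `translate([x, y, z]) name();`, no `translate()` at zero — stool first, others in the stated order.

stool();
translate([0, 0, 386]) spool();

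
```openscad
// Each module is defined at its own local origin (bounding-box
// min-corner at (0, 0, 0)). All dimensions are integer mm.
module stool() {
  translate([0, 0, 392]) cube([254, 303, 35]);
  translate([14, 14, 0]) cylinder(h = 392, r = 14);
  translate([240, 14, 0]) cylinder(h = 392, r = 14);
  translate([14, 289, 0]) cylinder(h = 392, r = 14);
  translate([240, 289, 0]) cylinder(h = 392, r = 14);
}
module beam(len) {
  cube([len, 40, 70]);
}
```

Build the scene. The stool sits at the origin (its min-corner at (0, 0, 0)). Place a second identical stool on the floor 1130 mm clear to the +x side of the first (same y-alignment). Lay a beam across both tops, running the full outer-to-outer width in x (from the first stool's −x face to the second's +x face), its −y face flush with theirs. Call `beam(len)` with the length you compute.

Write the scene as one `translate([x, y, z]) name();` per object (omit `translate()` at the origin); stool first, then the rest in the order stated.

stool();
translate([1384, 0, 0]) stool();
translate([0, 0, 427]) beam(1638);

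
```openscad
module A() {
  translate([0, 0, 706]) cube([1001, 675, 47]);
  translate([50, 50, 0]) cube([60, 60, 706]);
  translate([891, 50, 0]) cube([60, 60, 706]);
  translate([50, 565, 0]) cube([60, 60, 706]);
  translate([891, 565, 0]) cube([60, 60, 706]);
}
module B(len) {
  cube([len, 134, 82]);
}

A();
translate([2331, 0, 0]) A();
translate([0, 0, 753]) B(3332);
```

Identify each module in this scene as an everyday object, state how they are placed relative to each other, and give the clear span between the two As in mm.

A is a table. B is a beam. A beam spans the tops of two tables. The clear span between the two tables is 1330 mm.

Second table starts at x = 2331; first ends at x = 1001; clear span = 2331 − 1001 = 1330 mm.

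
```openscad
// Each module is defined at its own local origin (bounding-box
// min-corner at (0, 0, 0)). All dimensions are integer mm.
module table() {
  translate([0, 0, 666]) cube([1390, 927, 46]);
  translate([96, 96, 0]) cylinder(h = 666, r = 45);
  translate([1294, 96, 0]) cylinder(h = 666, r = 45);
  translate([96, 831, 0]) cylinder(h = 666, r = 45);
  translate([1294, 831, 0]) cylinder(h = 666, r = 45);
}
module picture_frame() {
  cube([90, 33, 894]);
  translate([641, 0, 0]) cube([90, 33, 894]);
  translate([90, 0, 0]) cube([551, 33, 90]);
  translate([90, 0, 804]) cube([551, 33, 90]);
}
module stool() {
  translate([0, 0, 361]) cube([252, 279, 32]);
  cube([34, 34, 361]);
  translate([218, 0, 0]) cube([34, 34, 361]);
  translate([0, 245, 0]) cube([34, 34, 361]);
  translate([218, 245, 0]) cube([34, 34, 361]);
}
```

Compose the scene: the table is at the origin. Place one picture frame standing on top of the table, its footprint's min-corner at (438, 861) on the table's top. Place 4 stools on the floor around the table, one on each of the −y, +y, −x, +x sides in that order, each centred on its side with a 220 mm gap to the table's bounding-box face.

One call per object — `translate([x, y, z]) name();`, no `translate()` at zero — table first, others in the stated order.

table();
translate([438, 861, 712]) picture_frame();
translate([569, -499, 0]) stool();
translate([569, 1147, 0]) stool();
translate([-472, 324, 0]) stool();
translate([1610, 324, 0]) stool();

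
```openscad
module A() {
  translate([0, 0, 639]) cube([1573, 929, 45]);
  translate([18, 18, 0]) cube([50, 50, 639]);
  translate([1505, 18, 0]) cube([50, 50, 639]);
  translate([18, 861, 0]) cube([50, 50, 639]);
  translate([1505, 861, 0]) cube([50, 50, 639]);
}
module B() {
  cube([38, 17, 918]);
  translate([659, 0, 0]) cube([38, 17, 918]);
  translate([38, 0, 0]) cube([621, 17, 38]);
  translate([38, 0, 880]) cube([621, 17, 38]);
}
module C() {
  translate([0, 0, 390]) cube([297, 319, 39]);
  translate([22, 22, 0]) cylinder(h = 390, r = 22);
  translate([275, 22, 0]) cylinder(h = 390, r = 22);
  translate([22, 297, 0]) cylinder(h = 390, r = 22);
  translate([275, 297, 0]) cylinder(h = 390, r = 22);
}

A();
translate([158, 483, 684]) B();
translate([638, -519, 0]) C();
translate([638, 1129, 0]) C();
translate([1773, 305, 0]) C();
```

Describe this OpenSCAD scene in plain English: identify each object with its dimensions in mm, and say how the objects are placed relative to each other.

A is a rectangular dining table. The top is 1573×929×45 mm with its upper surface at z = 684 mm. It stands on four 50×50 mm square legs, each inset 18 mm from the nearest pair of top edges, running from the floor to the underside of the top.

B is a rectangular picture frame lying in the x–z plane (depth along y). The opening is 621 mm wide (x) by 842 mm tall (z), surrounded by a border 38 mm wide on all four sides. The frame is 17 mm deep and is made of two full-height vertical stiles with two horizontal rails fitted between them.

C is a four-legged stool. The seat is a 297×319×39 mm slab whose top surface is at z = 429 mm; four round legs, each 44 mm in diameter, run from the floor (z = 0) to the underside of the seat, each leg's axis is inset half a diameter from the nearest pair of seat edges (so the leg's bounding box is flush with the corner).

The picture frame is on top of the table. Three stools sit around the table at the −y, +y, +x sides.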